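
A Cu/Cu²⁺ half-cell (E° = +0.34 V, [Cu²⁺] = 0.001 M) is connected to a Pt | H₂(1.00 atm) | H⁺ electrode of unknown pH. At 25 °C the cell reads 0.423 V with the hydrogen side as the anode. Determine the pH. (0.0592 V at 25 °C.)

E°_cell = 0.34 V and n = 2.
log Q = n(E° − E)/0.0592 = 2×(0.34 − 0.423)/0.0592 = -2.804.
With Q = [H⁺]^2 / ([Cu²⁺]·P(H₂)), solving for [H⁺] gives log[H⁺] = -2.902, so pH = 2.90.

pH = 2.90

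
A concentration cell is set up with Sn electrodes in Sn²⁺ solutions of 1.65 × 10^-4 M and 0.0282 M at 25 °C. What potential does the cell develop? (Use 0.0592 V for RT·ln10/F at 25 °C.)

Both half-cells are Sn²⁺/Sn, so E°_cell = 0. The concentrated side is the cathode; the cell reaction moves Sn²⁺ from high to low concentration with n = 2.
Q = [Sn²⁺]_dilute/[Sn²⁺]_conc = 1.65 × 10^-4/0.0282 = 0.00585.
E = 0 − (0.0592/2) log Q = −(0.0592/2)(-2.233) = 0.0661 V.

0.066 V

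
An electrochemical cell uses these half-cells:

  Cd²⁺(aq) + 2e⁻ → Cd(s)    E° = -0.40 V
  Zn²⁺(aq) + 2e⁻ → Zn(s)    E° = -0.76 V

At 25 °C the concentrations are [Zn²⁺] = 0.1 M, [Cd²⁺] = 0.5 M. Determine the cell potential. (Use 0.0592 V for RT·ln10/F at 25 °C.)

0.381 V

The Cd²⁺/Cd couple has the higher reduction potential and acts as the cathode, so E°_cell = -0.40 − (-0.76) = 0.36 V.
Balancing electrons gives n = 2; the reaction quotient is Q = [Zn²⁺]/[Cd²⁺] = 0.200.
At 25 °C, E = E° − (0.0592/n) log Q = 0.36 − (0.0592/2)(-0.699) = 0.360 + 0.021 = 0.381 V.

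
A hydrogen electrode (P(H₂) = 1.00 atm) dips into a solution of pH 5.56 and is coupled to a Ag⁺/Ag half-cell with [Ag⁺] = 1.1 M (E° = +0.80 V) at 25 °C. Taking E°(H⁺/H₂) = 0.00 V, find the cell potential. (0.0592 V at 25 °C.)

1.13 V

The Ag⁺/Ag couple is the cathode, so E°_cell = 0.80 V; n = 2.
[H⁺] = 10^(−5.56) = 2.8 × 10^-6 M, and Q = [H⁺]^2 / ([Ag⁺]^2·P(H₂)) = 6.27 × 10^-12.
E = E° − (0.0592/2) log Q = 0.80 − (0.0592/2)(-11.203) = 1.132 V.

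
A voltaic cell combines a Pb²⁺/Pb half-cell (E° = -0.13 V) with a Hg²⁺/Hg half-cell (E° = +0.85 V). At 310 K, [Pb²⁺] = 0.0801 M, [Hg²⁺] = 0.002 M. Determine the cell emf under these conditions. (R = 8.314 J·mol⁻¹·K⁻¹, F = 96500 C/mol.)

0.931 V

The Hg²⁺/Hg couple has the higher reduction potential and acts as the cathode, so E°_cell = +0.85 − (-0.13) = 0.98 V.
Balancing electrons gives n = 2; the reaction quotient is Q = [Pb²⁺]/[Hg²⁺] = 40.1.
E = E° − (RT/nF) ln Q = 0.98 − (8.314×310)/(2×96500) × (3.690) = 0.980 − 0.049 = 0.931 V.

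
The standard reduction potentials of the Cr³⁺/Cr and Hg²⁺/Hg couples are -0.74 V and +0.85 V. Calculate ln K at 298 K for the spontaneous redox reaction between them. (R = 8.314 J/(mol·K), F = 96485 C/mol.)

E°_cell = +0.85 − (-0.74) = 1.59 V, with n = 6 electrons transferred.
At equilibrium E = 0, so the Nernst equation gives ln K = nFE°/RT = (6)(96485)(1.59)/((8.314)(298)) = 371.52.

ln K = 371.5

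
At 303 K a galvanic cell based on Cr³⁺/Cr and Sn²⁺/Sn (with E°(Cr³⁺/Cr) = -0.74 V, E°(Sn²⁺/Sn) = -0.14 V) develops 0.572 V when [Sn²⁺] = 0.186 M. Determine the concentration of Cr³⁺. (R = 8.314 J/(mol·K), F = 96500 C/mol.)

2.0 M

From the Nernst equation, ln Q = nF(E° − E)/RT = 6×96500×(0.60 − 0.572)/(8.314×303) = 6.436, so Q = 624.
With Q = [Cr³⁺]^2/[Sn²⁺]^3 and the known concentrations, [Cr³⁺]^2 in the numerator gives [Cr³⁺] = 2.0 M.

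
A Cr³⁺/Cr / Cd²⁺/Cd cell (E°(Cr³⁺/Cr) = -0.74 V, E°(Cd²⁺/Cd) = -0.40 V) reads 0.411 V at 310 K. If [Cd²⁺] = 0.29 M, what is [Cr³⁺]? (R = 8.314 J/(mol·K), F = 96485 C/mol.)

From the Nernst equation, ln Q = nF(E° − E)/RT = 6×96485×(0.34 − 0.411)/(8.314×310) = -15.948, so Q = 1.19 × 10^-7.
With Q = [Cr³⁺]^2/[Cd²⁺]^3 and the known concentrations, [Cr³⁺]^2 in the numerator gives [Cr³⁺] = 5.4 × 10^-5 M.

5.4 × 10^-5 M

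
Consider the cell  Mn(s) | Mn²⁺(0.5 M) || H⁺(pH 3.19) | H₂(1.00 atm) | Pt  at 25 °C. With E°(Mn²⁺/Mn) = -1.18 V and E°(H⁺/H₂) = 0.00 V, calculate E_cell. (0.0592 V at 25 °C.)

The hydrogen couple is the cathode, so E°_cell = 1.18 V; n = 2.
[H⁺] = 10^(−3.19) = 6.5 × 10^-4 M, and Q = [Mn²⁺]·P(H₂) / [H⁺]^2 = 1.2 × 10^6.
E = E° − (0.0592/2) log Q = 1.18 − (0.0592/2)(6.079) = 1.000 V.

1.00 V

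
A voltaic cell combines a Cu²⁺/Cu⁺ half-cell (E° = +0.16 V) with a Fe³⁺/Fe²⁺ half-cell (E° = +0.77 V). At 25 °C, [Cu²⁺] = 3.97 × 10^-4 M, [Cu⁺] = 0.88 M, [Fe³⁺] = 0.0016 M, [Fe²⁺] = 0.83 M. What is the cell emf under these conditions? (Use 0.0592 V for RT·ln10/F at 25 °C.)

The Fe³⁺/Fe²⁺ couple has the higher reduction potential and acts as the cathode, so E°_cell = +0.77 − (+0.16) = 0.61 V.
Balancing electrons gives n = 1; the reaction quotient is Q = [Cu²⁺]·[Fe²⁺]/([Cu⁺]·[Fe³⁺]) = 0.234.
At 25 °C, E = E° − (0.0592/n) log Q = 0.61 − (0.0592/1)(-0.631) = 0.610 + 0.037 = 0.647 V.

0.647 V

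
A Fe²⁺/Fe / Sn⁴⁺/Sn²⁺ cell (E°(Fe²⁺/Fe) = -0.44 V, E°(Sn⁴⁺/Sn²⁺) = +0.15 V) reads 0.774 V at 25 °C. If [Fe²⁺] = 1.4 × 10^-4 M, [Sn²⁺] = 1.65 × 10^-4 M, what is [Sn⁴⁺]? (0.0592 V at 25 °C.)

From the Nernst equation, log Q = n(E° − E)/0.0592 = 2(0.59 − 0.774)/0.0592 = -6.216, so Q = 6.08 × 10^-7.
With Q = [Fe²⁺]·[Sn²⁺]/[Sn⁴⁺] and the known concentrations, [Sn⁴⁺] in the denominator gives [Sn⁴⁺] = 0.038 M.

0.038 M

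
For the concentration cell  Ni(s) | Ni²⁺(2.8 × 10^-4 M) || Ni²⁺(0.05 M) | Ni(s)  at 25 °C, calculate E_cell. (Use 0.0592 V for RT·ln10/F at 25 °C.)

Both half-cells are Ni²⁺/Ni, so E°_cell = 0. The concentrated side is the cathode; the cell reaction moves Ni²⁺ from high to low concentration with n = 2.
Q = [Ni²⁺]_dilute/[Ni²⁺]_conc = 2.8 × 10^-4/0.05 = 0.00560.
E = 0 − (0.0592/2) log Q = −(0.0592/2)(-2.252) = 0.0667 V.

0.067 V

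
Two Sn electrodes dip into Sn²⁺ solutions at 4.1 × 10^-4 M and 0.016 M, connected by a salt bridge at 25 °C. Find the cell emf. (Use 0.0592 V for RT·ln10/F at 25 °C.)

Both half-cells are Sn²⁺/Sn, so E°_cell = 0. The concentrated side is the cathode; the cell reaction moves Sn²⁺ from high to low concentration with n = 2.
Q = [Sn²⁺]_dilute/[Sn²⁺]_conc = 4.1 × 10^-4/0.016 = 0.0256.
E = 0 − (0.0592/2) log Q = −(0.0592/2)(-1.591) = 0.0471 V.

0.047 V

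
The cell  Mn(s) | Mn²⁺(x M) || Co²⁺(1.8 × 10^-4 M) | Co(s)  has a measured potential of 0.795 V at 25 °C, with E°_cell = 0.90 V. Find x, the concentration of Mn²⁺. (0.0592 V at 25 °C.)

0.63 M

From the Nernst equation, log Q = n(E° − E)/0.0592 = 2(0.90 − 0.795)/0.0592 = 3.547, so Q = 3530.
With Q = [Mn²⁺]/[Co²⁺] and the known concentrations, [Mn²⁺] in the numerator gives [Mn²⁺] = 0.63 M.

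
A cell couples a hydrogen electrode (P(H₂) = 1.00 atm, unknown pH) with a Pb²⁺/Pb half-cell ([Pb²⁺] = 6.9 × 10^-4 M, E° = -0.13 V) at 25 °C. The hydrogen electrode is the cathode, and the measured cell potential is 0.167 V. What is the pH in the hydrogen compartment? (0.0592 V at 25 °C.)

pH = 0.96

E°_cell = 0.13 V and n = 2.
log Q = n(E° − E)/0.0592 = 2×(0.13 − 0.167)/0.0592 = -1.250.
With Q = [Pb²⁺]·P(H₂) / [H⁺]^2, solving for [H⁺] gives log[H⁺] = -0.956, so pH = 0.96.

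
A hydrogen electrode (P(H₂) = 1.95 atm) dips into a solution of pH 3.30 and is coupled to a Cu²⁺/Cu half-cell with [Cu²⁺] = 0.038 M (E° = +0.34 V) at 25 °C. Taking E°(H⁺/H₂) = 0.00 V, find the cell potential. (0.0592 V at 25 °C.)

The Cu²⁺/Cu couple is the cathode, so E°_cell = 0.34 V; n = 2.
[H⁺] = 10^(−3.30) = 5 × 10^-4 M, and Q = [H⁺]^2 / ([Cu²⁺]·P(H₂)) = 3.39 × 10^-6.
E = E° − (0.0592/2) log Q = 0.34 − (0.0592/2)(-5.470) = 0.502 V.

0.50 V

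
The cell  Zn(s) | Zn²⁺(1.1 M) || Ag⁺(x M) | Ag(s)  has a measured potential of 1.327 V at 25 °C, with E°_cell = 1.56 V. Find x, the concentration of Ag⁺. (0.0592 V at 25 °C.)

From the Nernst equation, log Q = n(E° − E)/0.0592 = 2(1.56 − 1.327)/0.0592 = 7.872, so Q = 7.44 × 10^7.
With Q = [Zn²⁺]/[Ag⁺]^2 and the known concentrations, [Ag⁺]^2 in the denominator gives [Ag⁺] = 1.2 × 10^-4 M.

1.2 × 10^-4 M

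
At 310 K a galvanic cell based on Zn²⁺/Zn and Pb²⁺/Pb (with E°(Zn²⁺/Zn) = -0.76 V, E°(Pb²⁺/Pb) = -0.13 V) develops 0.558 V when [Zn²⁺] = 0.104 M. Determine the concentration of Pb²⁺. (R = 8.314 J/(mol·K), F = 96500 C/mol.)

4.7 × 10^-4 M

From the Nernst equation, ln Q = nF(E° − E)/RT = 2×96500×(0.63 − 0.558)/(8.314×310) = 5.392, so Q = 220.
With Q = [Zn²⁺]/[Pb²⁺] and the known concentrations, [Pb²⁺] in the denominator gives [Pb²⁺] = 4.7 × 10^-4 M.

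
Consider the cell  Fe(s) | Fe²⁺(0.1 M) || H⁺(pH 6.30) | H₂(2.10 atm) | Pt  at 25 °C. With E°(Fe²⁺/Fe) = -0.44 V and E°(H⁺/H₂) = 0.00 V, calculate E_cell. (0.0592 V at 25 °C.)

0.087 V

The hydrogen couple is the cathode, so E°_cell = 0.44 V; n = 2.
[H⁺] = 10^(−6.30) = 5 × 10^-7 M, and Q = [Fe²⁺]·P(H₂) / [H⁺]^2 = 8.36 × 10^11.
E = E° − (0.0592/2) log Q = 0.44 − (0.0592/2)(11.922) = 0.087 V.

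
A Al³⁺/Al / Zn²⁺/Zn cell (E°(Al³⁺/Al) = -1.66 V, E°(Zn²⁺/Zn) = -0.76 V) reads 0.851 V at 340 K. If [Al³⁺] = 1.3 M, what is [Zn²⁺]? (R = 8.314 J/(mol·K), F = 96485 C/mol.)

0.042 M

From the Nernst equation, ln Q = nF(E° − E)/RT = 6×96485×(0.90 − 0.851)/(8.314×340) = 10.035, so Q = 2.28 × 10^4.
With Q = [Al³⁺]^2/[Zn²⁺]^3 and the known concentrations, [Zn²⁺]^3 in the denominator gives [Zn²⁺] = 0.042 M.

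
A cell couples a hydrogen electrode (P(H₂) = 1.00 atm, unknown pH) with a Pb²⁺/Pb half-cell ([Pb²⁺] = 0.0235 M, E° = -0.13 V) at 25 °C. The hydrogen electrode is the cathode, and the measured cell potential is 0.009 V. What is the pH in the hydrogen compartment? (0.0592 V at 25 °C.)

pH = 2.86

E°_cell = 0.13 V and n = 2.
log Q = n(E° − E)/0.0592 = 2×(0.13 − 0.009)/0.0592 = 4.088.
With Q = [Pb²⁺]·P(H₂) / [H⁺]^2, solving for [H⁺] gives log[H⁺] = -2.858, so pH = 2.86.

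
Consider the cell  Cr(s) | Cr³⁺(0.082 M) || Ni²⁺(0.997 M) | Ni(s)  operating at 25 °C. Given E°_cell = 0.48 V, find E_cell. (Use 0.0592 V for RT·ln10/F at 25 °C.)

Balancing electrons gives n = 6; the reaction quotient is Q = [Cr³⁺]^2/[Ni²⁺]^3 = 0.00678.
At 25 °C, E = E° − (0.0592/n) log Q = 0.48 − (0.0592/6)(-2.168) = 0.480 + 0.021 = 0.501 V.

0.501 V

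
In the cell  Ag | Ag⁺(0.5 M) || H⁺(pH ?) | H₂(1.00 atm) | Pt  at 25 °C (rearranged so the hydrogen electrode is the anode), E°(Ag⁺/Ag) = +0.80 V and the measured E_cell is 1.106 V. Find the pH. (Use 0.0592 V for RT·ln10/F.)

E°_cell = 0.80 V and n = 2.
log Q = n(E° − E)/0.0592 = 2×(0.80 − 1.106)/0.0592 = -10.338.
With Q = [H⁺]^2 / ([Ag⁺]^2·P(H₂)), solving for [H⁺] gives log[H⁺] = -5.470, so pH = 5.47.

pH = 5.47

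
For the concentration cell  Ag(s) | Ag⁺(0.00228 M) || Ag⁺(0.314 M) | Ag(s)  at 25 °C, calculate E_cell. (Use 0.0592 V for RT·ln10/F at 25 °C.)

0.13 V

Both half-cells are Ag⁺/Ag, so E°_cell = 0. The concentrated side is the cathode; the cell reaction moves Ag⁺ from high to low concentration with n = 1.
Q = [Ag⁺]_dilute/[Ag⁺]_conc = 0.00228/0.314 = 0.00726.
E = 0 − (0.0592/1) log Q = −(0.0592/1)(-2.139) = 0.1266 V.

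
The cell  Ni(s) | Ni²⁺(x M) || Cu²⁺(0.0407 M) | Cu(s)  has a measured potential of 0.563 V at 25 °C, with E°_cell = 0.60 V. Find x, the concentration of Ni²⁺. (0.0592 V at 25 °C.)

0.72 M

From the Nernst equation, log Q = n(E° − E)/0.0592 = 2(0.60 − 0.563)/0.0592 = 1.250, so Q = 17.8.
With Q = [Ni²⁺]/[Cu²⁺] and the known concentrations, [Ni²⁺] in the numerator gives [Ni²⁺] = 0.72 M.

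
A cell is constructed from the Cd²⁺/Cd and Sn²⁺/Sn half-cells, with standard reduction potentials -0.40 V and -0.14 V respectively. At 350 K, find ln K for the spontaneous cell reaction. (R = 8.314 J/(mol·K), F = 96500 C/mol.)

E°_cell = -0.14 − (-0.40) = 0.26 V, with n = 2 electrons transferred.
At equilibrium E = 0, so the Nernst equation gives ln K = nFE°/RT = (2)(96500)(0.26)/((8.314)(350)) = 17.24.

ln K = 17.2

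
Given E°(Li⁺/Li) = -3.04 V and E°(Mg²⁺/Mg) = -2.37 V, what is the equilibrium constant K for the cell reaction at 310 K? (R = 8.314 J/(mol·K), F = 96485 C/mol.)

E°_cell = -2.37 − (-3.04) = 0.67 V, with n = 2 electrons transferred.
At equilibrium E = 0, so the Nernst equation gives ln K = nFE°/RT = (2)(96485)(0.67)/((8.314)(310)) = 50.16.
K = e^50.16 = 6.1 × 10^21.

6.1 × 10^21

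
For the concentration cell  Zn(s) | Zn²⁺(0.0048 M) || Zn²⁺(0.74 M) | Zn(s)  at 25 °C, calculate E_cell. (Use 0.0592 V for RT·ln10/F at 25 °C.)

0.065 V

Both half-cells are Zn²⁺/Zn, so E°_cell = 0. The concentrated side is the cathode; the cell reaction moves Zn²⁺ from high to low concentration with n = 2.
Q = [Zn²⁺]_dilute/[Zn²⁺]_conc = 0.0048/0.74 = 0.00649.
E = 0 − (0.0592/2) log Q = −(0.0592/2)(-2.188) = 0.0648 V.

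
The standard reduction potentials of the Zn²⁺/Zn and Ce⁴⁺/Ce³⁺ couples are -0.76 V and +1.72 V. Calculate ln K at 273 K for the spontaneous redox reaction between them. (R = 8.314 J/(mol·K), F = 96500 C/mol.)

ln K = 210.9

E°_cell = +1.72 − (-0.76) = 2.48 V, with n = 2 electrons transferred.
At equilibrium E = 0, so the Nernst equation gives ln K = nFE°/RT = (2)(96500)(2.48)/((8.314)(273)) = 210.88.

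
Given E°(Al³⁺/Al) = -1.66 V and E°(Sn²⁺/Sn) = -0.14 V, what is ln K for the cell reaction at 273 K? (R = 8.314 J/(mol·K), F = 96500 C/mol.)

E°_cell = -0.14 − (-1.66) = 1.52 V, with n = 6 electrons transferred.
At equilibrium E = 0, so the Nernst equation gives ln K = nFE°/RT = (6)(96500)(1.52)/((8.314)(273)) = 387.75.

ln K = 387.7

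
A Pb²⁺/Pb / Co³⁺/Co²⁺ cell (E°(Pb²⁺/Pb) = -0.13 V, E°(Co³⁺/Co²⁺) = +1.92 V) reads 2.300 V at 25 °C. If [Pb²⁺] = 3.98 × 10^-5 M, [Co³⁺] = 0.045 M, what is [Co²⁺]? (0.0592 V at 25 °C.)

From the Nernst equation, log Q = n(E° − E)/0.0592 = 2(2.05 − 2.300)/0.0592 = -8.446, so Q = 3.58 × 10^-9.
With Q = [Pb²⁺]·[Co²⁺]^2/[Co³⁺]^2 and the known concentrations, [Co²⁺]^2 in the numerator gives [Co²⁺] = 4.3 × 10^-4 M.

4.3 × 10^-4 M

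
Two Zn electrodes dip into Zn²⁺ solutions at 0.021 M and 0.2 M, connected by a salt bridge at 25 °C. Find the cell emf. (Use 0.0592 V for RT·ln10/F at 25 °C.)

0.029 V

Both half-cells are Zn²⁺/Zn, so E°_cell = 0. The concentrated side is the cathode; the cell reaction moves Zn²⁺ from high to low concentration with n = 2.
Q = [Zn²⁺]_dilute/[Zn²⁺]_conc = 0.021/0.2 = 0.105.
E = 0 − (0.0592/2) log Q = −(0.0592/2)(-0.979) = 0.0290 V.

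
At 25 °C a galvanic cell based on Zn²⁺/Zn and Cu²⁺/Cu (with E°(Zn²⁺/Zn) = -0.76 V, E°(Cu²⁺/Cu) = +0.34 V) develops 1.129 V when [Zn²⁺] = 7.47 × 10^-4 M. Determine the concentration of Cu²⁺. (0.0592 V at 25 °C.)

From the Nernst equation, log Q = n(E° − E)/0.0592 = 2(1.10 − 1.129)/0.0592 = -0.980, so Q = 0.105.
With Q = [Zn²⁺]/[Cu²⁺] and the known concentrations, [Cu²⁺] in the denominator gives [Cu²⁺] = 0.0071 M.

0.0071 M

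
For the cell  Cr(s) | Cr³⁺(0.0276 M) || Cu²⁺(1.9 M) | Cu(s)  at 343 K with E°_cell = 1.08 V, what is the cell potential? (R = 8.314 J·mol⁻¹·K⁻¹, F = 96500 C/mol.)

Balancing electrons gives n = 6; the reaction quotient is Q = [Cr³⁺]^2/[Cu²⁺]^3 = 1.11 × 10^-4.
E = E° − (RT/nF) ln Q = 1.08 − (8.314×343)/(6×96500) × (-9.105) = 1.080 + 0.045 = 1.125 V.

1.12 V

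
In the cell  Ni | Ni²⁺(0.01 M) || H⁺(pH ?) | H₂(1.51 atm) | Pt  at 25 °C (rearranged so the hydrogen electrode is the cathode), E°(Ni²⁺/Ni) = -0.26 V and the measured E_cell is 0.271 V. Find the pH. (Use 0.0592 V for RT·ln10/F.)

pH = 0.72

E°_cell = 0.26 V and n = 2.
log Q = n(E° − E)/0.0592 = 2×(0.26 − 0.271)/0.0592 = -0.372.
With Q = [Ni²⁺]·P(H₂) / [H⁺]^2, solving for [H⁺] gives log[H⁺] = -0.725, so pH = 0.72.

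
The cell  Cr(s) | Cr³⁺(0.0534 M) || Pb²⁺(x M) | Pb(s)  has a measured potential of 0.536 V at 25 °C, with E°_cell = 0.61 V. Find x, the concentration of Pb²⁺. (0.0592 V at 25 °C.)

4.5 × 10^-4 M

From the Nernst equation, log Q = n(E° − E)/0.0592 = 6(0.61 − 0.536)/0.0592 = 7.500, so Q = 3.16 × 10^7.
With Q = [Cr³⁺]^2/[Pb²⁺]^3 and the known concentrations, [Pb²⁺]^3 in the denominator gives [Pb²⁺] = 4.5 × 10^-4 M.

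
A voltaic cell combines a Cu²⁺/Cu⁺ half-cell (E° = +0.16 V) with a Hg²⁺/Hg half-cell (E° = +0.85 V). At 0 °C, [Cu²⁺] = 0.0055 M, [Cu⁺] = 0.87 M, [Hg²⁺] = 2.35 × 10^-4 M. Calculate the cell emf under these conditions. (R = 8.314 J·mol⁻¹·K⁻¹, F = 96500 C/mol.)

The Hg²⁺/Hg couple has the higher reduction potential and acts as the cathode, so E°_cell = +0.85 − (+0.16) = 0.69 V.
Balancing electrons gives n = 2; the reaction quotient is Q = [Cu²⁺]^2/([Cu⁺]^2·[Hg²⁺]) = 0.170.
E = E° − (RT/nF) ln Q = 0.69 − (8.314×273)/(2×96500) × (-1.772) = 0.690 + 0.021 = 0.711 V.

0.711 V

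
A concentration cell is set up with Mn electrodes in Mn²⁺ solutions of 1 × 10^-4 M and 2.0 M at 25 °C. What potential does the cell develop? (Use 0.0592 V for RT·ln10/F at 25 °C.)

0.13 V

Both half-cells are Mn²⁺/Mn, so E°_cell = 0. The concentrated side is the cathode; the cell reaction moves Mn²⁺ from high to low concentration with n = 2.
Q = [Mn²⁺]_dilute/[Mn²⁺]_conc = 1 × 10^-4/2.0 = 5 × 10^-5.
E = 0 − (0.0592/2) log Q = −(0.0592/2)(-4.301) = 0.1273 V.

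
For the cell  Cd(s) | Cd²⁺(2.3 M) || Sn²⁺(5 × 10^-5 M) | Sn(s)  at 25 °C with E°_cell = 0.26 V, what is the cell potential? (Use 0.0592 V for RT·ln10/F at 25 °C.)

Balancing electrons gives n = 2; the reaction quotient is Q = [Cd²⁺]/[Sn²⁺] = 4.6 × 10^4.
At 25 °C, E = E° − (0.0592/n) log Q = 0.26 − (0.0592/2)(4.663) = 0.260 − 0.138 = 0.122 V.

0.122 V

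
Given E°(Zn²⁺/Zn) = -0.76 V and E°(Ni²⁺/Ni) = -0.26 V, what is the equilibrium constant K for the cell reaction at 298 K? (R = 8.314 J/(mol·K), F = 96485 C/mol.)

8.2 × 10^16

E°_cell = -0.26 − (-0.76) = 0.50 V, with n = 2 electrons transferred.
At equilibrium E = 0, so the Nernst equation gives ln K = nFE°/RT = (2)(96485)(0.50)/((8.314)(298)) = 38.94.
K = e^38.94 = 8.2 × 10^16.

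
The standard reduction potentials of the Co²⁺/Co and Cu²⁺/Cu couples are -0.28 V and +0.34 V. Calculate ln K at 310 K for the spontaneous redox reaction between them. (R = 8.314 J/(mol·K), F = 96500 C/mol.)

ln K = 46.4

E°_cell = +0.34 − (-0.28) = 0.62 V, with n = 2 electrons transferred.
At equilibrium E = 0, so the Nernst equation gives ln K = nFE°/RT = (2)(96500)(0.62)/((8.314)(310)) = 46.43.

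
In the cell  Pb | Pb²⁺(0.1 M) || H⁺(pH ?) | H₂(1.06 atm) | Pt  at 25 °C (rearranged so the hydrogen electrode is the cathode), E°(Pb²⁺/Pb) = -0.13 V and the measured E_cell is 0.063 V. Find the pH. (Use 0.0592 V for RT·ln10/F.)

pH = 1.62

E°_cell = 0.13 V and n = 2.
log Q = n(E° − E)/0.0592 = 2×(0.13 − 0.063)/0.0592 = 2.264.
With Q = [Pb²⁺]·P(H₂) / [H⁺]^2, solving for [H⁺] gives log[H⁺] = -1.619, so pH = 1.62.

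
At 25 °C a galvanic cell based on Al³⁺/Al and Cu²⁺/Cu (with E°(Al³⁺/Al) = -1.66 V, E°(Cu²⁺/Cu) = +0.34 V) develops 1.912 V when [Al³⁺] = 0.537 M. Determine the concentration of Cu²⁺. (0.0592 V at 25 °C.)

From the Nernst equation, log Q = n(E° − E)/0.0592 = 6(2.00 − 1.912)/0.0592 = 8.919, so Q = 8.3 × 10^8.
With Q = [Al³⁺]^2/[Cu²⁺]^3 and the known concentrations, [Cu²⁺]^3 in the denominator gives [Cu²⁺] = 7 × 10^-4 M.

7 × 10^-4 M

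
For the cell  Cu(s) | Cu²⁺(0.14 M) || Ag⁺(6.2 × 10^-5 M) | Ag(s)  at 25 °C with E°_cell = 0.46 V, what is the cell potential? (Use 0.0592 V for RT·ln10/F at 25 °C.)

0.236 V

Balancing electrons gives n = 2; the reaction quotient is Q = [Cu²⁺]/[Ag⁺]^2 = 3.64 × 10^7.
At 25 °C, E = E° − (0.0592/n) log Q = 0.46 − (0.0592/2)(7.561) = 0.460 − 0.224 = 0.236 V.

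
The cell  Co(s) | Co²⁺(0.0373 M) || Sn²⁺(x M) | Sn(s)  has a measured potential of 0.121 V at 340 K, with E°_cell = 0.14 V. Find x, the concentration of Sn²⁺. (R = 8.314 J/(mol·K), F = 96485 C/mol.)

From the Nernst equation, ln Q = nF(E° − E)/RT = 2×96485×(0.14 − 0.121)/(8.314×340) = 1.297, so Q = 3.66.
With Q = [Co²⁺]/[Sn²⁺] and the known concentrations, [Sn²⁺] in the denominator gives [Sn²⁺] = 0.01 M.

0.01 M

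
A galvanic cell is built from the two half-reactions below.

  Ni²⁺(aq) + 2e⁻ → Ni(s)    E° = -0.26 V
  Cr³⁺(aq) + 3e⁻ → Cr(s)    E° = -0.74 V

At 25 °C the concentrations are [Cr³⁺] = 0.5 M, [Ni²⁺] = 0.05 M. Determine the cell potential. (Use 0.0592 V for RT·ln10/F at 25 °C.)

0.447 V

The Ni²⁺/Ni couple has the higher reduction potential and acts as the cathode, so E°_cell = -0.26 − (-0.74) = 0.48 V.
Balancing electrons gives n = 6; the reaction quotient is Q = [Cr³⁺]^2/[Ni²⁺]^3 = 2000.
At 25 °C, E = E° − (0.0592/n) log Q = 0.48 − (0.0592/6)(3.301) = 0.480 − 0.033 = 0.447 V.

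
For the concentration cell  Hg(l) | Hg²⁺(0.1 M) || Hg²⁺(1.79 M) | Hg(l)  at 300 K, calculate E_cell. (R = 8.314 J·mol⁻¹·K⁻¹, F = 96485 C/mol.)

0.037 V

Both half-cells are Hg²⁺/Hg, so E°_cell = 0. The concentrated side is the cathode; the cell reaction moves Hg²⁺ from high to low concentration with n = 2.
Q = [Hg²⁺]_dilute/[Hg²⁺]_conc = 0.1/1.79 = 0.0559.
E = 0 − (RT/nF) ln Q = −((8.314×300)/(2×96485))(-2.885) = 0.0373 V.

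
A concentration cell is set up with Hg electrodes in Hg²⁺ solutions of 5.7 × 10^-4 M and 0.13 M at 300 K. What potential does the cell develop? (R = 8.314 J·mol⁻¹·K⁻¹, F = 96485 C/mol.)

Both half-cells are Hg²⁺/Hg, so E°_cell = 0. The concentrated side is the cathode; the cell reaction moves Hg²⁺ from high to low concentration with n = 2.
Q = [Hg²⁺]_dilute/[Hg²⁺]_conc = 5.7 × 10^-4/0.13 = 0.00438.
E = 0 − (RT/nF) ln Q = −((8.314×300)/(2×96485))(-5.430) = 0.0702 V.

0.070 V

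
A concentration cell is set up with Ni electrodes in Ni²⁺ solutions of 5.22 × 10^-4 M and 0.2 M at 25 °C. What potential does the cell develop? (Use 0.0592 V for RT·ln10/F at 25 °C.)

Both half-cells are Ni²⁺/Ni, so E°_cell = 0. The concentrated side is the cathode; the cell reaction moves Ni²⁺ from high to low concentration with n = 2.
Q = [Ni²⁺]_dilute/[Ni²⁺]_conc = 5.22 × 10^-4/0.2 = 0.00261.
E = 0 − (0.0592/2) log Q = −(0.0592/2)(-2.583) = 0.0765 V.

0.076 V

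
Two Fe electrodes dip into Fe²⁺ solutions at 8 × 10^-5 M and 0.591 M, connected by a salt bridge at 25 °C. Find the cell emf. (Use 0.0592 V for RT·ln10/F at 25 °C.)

0.11 V

Both half-cells are Fe²⁺/Fe, so E°_cell = 0. The concentrated side is the cathode; the cell reaction moves Fe²⁺ from high to low concentration with n = 2.
Q = [Fe²⁺]_dilute/[Fe²⁺]_conc = 8 × 10^-5/0.591 = 1.35 × 10^-4.
E = 0 − (0.0592/2) log Q = −(0.0592/2)(-3.868) = 0.1145 V.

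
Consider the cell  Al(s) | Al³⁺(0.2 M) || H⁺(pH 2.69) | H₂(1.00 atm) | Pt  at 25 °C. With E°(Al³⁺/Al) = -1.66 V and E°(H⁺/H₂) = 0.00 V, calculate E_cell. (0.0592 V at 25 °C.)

The hydrogen couple is the cathode, so E°_cell = 1.66 V; n = 6.
[H⁺] = 10^(−2.69) = 0.0020 M, and Q = [Al³⁺]^2·P(H₂)^3 / [H⁺]^6 = 5.52 × 10^14.
E = E° − (0.0592/6) log Q = 1.66 − (0.0592/6)(14.742) = 1.515 V.

1.51 V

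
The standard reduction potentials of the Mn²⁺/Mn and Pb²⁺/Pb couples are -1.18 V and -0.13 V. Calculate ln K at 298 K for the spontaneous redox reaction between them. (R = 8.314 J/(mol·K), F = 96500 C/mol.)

ln K = 81.8

E°_cell = -0.13 − (-1.18) = 1.05 V, with n = 2 electrons transferred.
At equilibrium E = 0, so the Nernst equation gives ln K = nFE°/RT = (2)(96500)(1.05)/((8.314)(298)) = 81.79.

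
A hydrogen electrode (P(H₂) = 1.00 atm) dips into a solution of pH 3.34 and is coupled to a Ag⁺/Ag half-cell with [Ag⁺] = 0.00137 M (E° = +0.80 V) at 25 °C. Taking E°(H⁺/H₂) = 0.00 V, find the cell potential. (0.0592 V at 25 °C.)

0.83 V

The Ag⁺/Ag couple is the cathode, so E°_cell = 0.80 V; n = 2.
[H⁺] = 10^(−3.34) = 4.6 × 10^-4 M, and Q = [H⁺]^2 / ([Ag⁺]^2·P(H₂)) = 0.111.
E = E° − (0.0592/2) log Q = 0.80 − (0.0592/2)(-0.953) = 0.828 V.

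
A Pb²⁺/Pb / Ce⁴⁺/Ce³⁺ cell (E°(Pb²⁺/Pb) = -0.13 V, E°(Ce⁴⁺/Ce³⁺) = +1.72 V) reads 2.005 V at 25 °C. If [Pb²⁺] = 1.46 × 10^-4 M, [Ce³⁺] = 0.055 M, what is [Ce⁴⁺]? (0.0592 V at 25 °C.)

0.28 M

From the Nernst equation, log Q = n(E° − E)/0.0592 = 2(1.85 − 2.005)/0.0592 = -5.236, so Q = 5.8 × 10^-6.
With Q = [Pb²⁺]·[Ce³⁺]^2/[Ce⁴⁺]^2 and the known concentrations, [Ce⁴⁺]^2 in the denominator gives [Ce⁴⁺] = 0.28 M.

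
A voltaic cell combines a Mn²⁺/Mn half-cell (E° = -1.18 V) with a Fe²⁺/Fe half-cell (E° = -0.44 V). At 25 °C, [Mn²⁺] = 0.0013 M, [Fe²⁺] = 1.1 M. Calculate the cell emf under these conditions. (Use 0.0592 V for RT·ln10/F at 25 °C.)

0.827 V

The Fe²⁺/Fe couple has the higher reduction potential and acts as the cathode, so E°_cell = -0.44 − (-1.18) = 0.74 V.
Balancing electrons gives n = 2; the reaction quotient is Q = [Mn²⁺]/[Fe²⁺] = 0.00118.
At 25 °C, E = E° − (0.0592/n) log Q = 0.74 − (0.0592/2)(-2.927) = 0.740 + 0.087 = 0.827 V.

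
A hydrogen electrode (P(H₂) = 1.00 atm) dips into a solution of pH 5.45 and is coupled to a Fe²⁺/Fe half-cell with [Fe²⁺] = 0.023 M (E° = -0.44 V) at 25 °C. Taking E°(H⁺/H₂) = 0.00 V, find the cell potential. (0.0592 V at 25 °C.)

0.17 V

The hydrogen couple is the cathode, so E°_cell = 0.44 V; n = 2.
[H⁺] = 10^(−5.45) = 3.5 × 10^-6 M, and Q = [Fe²⁺]·P(H₂) / [H⁺]^2 = 1.83 × 10^9.
E = E° − (0.0592/2) log Q = 0.44 − (0.0592/2)(9.262) = 0.166 V.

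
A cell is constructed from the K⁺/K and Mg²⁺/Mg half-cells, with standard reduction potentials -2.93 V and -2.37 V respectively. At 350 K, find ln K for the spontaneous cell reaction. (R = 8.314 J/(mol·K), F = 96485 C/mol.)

E°_cell = -2.37 − (-2.93) = 0.56 V, with n = 2 electrons transferred.
At equilibrium E = 0, so the Nernst equation gives ln K = nFE°/RT = (2)(96485)(0.56)/((8.314)(350)) = 37.14.

ln K = 37.1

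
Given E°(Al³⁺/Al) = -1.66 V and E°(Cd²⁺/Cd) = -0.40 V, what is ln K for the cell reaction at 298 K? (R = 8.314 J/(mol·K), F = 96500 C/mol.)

E°_cell = -0.40 − (-1.66) = 1.26 V, with n = 6 electrons transferred.
At equilibrium E = 0, so the Nernst equation gives ln K = nFE°/RT = (6)(96500)(1.26)/((8.314)(298)) = 294.46.

ln K = 294.5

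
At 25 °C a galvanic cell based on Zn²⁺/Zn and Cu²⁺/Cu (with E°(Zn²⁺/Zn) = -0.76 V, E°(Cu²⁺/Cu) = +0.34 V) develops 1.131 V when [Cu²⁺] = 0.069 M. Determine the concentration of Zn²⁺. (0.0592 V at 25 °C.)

From the Nernst equation, log Q = n(E° − E)/0.0592 = 2(1.10 − 1.131)/0.0592 = -1.047, so Q = 0.0897.
With Q = [Zn²⁺]/[Cu²⁺] and the known concentrations, [Zn²⁺] in the numerator gives [Zn²⁺] = 0.0062 M.

0.0062 M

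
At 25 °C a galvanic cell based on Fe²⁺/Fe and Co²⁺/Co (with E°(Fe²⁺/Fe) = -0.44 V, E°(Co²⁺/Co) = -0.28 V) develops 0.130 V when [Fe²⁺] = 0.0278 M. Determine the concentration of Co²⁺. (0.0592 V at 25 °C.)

From the Nernst equation, log Q = n(E° − E)/0.0592 = 2(0.16 − 0.130)/0.0592 = 1.014, so Q = 10.3.
With Q = [Fe²⁺]/[Co²⁺] and the known concentrations, [Co²⁺] in the denominator gives [Co²⁺] = 0.0027 M.

0.0027 M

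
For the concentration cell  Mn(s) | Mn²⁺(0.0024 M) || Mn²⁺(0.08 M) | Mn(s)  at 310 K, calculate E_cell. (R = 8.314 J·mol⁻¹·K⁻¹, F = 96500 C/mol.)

Both half-cells are Mn²⁺/Mn, so E°_cell = 0. The concentrated side is the cathode; the cell reaction moves Mn²⁺ from high to low concentration with n = 2.
Q = [Mn²⁺]_dilute/[Mn²⁺]_conc = 0.0024/0.08 = 0.0300.
E = 0 − (RT/nF) ln Q = −((8.314×310)/(2×96500))(-3.507) = 0.0468 V.

0.047 V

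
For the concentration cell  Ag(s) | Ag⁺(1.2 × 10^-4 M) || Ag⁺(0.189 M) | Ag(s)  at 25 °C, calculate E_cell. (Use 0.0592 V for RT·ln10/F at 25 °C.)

0.19 V

Both half-cells are Ag⁺/Ag, so E°_cell = 0. The concentrated side is the cathode; the cell reaction moves Ag⁺ from high to low concentration with n = 1.
Q = [Ag⁺]_dilute/[Ag⁺]_conc = 1.2 × 10^-4/0.189 = 6.35 × 10^-4.
E = 0 − (0.0592/1) log Q = −(0.0592/1)(-3.197) = 0.1893 V.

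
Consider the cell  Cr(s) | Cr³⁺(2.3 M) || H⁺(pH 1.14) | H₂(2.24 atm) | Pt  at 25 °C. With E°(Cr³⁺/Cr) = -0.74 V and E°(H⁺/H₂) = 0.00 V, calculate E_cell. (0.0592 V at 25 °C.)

The hydrogen couple is the cathode, so E°_cell = 0.74 V; n = 6.
[H⁺] = 10^(−1.14) = 0.072 M, and Q = [Cr³⁺]^2·P(H₂)^3 / [H⁺]^6 = 4.11 × 10^8.
E = E° − (0.0592/6) log Q = 0.74 − (0.0592/6)(8.614) = 0.655 V.

0.66 V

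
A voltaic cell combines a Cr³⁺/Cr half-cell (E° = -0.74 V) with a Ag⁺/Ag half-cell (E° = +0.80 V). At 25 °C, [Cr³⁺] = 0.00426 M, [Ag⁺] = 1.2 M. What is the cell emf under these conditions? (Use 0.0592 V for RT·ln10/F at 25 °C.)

The Ag⁺/Ag couple has the higher reduction potential and acts as the cathode, so E°_cell = +0.80 − (-0.74) = 1.54 V.
Balancing electrons gives n = 3; the reaction quotient is Q = [Cr³⁺]/[Ag⁺]^3 = 0.00247.
At 25 °C, E = E° − (0.0592/n) log Q = 1.54 − (0.0592/3)(-2.608) = 1.540 + 0.051 = 1.591 V.

1.59 V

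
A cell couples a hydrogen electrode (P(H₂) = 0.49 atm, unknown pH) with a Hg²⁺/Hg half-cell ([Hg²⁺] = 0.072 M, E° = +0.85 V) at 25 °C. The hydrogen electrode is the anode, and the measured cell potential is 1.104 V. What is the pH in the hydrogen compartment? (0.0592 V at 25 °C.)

E°_cell = 0.85 V and n = 2.
log Q = n(E° − E)/0.0592 = 2×(0.85 − 1.104)/0.0592 = -8.581.
With Q = [H⁺]^2 / ([Hg²⁺]·P(H₂)), solving for [H⁺] gives log[H⁺] = -5.017, so pH = 5.02.

pH = 5.02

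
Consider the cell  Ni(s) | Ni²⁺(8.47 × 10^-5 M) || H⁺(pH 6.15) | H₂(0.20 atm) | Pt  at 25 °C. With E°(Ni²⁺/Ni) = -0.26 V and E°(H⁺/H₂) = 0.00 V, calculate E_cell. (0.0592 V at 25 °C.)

The hydrogen couple is the cathode, so E°_cell = 0.26 V; n = 2.
[H⁺] = 10^(−6.15) = 7.1 × 10^-7 M, and Q = [Ni²⁺]·P(H₂) / [H⁺]^2 = 3.38 × 10^7.
E = E° − (0.0592/2) log Q = 0.26 − (0.0592/2)(7.529) = 0.037 V.

0.037 V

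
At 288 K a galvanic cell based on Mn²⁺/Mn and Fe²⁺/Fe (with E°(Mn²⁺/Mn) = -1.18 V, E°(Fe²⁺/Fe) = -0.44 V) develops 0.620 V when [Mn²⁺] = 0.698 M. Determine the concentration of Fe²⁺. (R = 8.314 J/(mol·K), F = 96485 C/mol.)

From the Nernst equation, ln Q = nF(E° − E)/RT = 2×96485×(0.74 − 0.620)/(8.314×288) = 9.671, so Q = 1.59 × 10^4.
With Q = [Mn²⁺]/[Fe²⁺] and the known concentrations, [Fe²⁺] in the denominator gives [Fe²⁺] = 4.4 × 10^-5 M.

4.4 × 10^-5 M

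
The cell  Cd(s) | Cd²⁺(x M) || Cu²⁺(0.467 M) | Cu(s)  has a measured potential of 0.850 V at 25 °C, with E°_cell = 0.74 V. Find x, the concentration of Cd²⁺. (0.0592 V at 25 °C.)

From the Nernst equation, log Q = n(E° − E)/0.0592 = 2(0.74 − 0.850)/0.0592 = -3.716, so Q = 1.92 × 10^-4.
With Q = [Cd²⁺]/[Cu²⁺] and the known concentrations, [Cd²⁺] in the numerator gives [Cd²⁺] = 9 × 10^-5 M.

9 × 10^-5 M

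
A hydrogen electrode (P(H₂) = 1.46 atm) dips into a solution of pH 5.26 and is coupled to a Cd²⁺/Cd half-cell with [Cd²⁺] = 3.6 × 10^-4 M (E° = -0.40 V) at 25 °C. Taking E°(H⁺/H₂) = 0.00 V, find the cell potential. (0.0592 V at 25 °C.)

The hydrogen couple is the cathode, so E°_cell = 0.40 V; n = 2.
[H⁺] = 10^(−5.26) = 5.5 × 10^-6 M, and Q = [Cd²⁺]·P(H₂) / [H⁺]^2 = 1.74 × 10^7.
E = E° − (0.0592/2) log Q = 0.40 − (0.0592/2)(7.241) = 0.186 V.

0.19 V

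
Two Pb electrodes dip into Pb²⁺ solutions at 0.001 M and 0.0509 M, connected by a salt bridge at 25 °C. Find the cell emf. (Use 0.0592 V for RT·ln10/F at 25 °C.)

0.051 V

Both half-cells are Pb²⁺/Pb, so E°_cell = 0. The concentrated side is the cathode; the cell reaction moves Pb²⁺ from high to low concentration with n = 2.
Q = [Pb²⁺]_dilute/[Pb²⁺]_conc = 0.001/0.0509 = 0.0196.
E = 0 − (0.0592/2) log Q = −(0.0592/2)(-1.707) = 0.0505 V.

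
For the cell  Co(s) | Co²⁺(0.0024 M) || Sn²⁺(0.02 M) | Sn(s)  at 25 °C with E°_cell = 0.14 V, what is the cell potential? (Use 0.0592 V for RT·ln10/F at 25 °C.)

Balancing electrons gives n = 2; the reaction quotient is Q = [Co²⁺]/[Sn²⁺] = 0.120.
At 25 °C, E = E° − (0.0592/n) log Q = 0.14 − (0.0592/2)(-0.921) = 0.140 + 0.027 = 0.167 V.

0.167 V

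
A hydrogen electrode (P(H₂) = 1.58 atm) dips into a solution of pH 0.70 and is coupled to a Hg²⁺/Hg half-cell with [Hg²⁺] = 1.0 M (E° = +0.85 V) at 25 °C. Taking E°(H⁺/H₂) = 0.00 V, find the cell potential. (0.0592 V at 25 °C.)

0.90 V

The Hg²⁺/Hg couple is the cathode, so E°_cell = 0.85 V; n = 2.
[H⁺] = 10^(−0.70) = 0.20 M, and Q = [H⁺]^2 / ([Hg²⁺]·P(H₂)) = 0.0252.
E = E° − (0.0592/2) log Q = 0.85 − (0.0592/2)(-1.599) = 0.897 V.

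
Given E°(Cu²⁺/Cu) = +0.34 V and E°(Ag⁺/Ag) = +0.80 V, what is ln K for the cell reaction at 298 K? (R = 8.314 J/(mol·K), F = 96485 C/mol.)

E°_cell = +0.80 − (+0.34) = 0.46 V, with n = 2 electrons transferred.
At equilibrium E = 0, so the Nernst equation gives ln K = nFE°/RT = (2)(96485)(0.46)/((8.314)(298)) = 35.83.

ln K = 35.8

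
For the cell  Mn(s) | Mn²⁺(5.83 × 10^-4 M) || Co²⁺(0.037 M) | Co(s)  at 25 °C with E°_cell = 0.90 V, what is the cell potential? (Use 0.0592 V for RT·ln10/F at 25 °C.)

Balancing electrons gives n = 2; the reaction quotient is Q = [Mn²⁺]/[Co²⁺] = 0.0158.
At 25 °C, E = E° − (0.0592/n) log Q = 0.90 − (0.0592/2)(-1.803) = 0.900 + 0.053 = 0.953 V.

0.953 V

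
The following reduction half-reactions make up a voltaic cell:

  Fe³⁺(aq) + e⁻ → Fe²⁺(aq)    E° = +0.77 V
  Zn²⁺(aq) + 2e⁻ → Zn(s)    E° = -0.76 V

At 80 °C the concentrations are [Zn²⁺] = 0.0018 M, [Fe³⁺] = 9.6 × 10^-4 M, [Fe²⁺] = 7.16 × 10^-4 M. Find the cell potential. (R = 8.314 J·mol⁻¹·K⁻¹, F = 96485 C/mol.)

1.64 V

The Fe³⁺/Fe²⁺ couple has the higher reduction potential and acts as the cathode, so E°_cell = +0.77 − (-0.76) = 1.53 V.
Balancing electrons gives n = 2; the reaction quotient is Q = [Zn²⁺]·[Fe²⁺]^2/[Fe³⁺]^2 = 0.00100.
E = E° − (RT/nF) ln Q = 1.53 − (8.314×353)/(2×96485) × (-6.906) = 1.530 + 0.105 = 1.635 V.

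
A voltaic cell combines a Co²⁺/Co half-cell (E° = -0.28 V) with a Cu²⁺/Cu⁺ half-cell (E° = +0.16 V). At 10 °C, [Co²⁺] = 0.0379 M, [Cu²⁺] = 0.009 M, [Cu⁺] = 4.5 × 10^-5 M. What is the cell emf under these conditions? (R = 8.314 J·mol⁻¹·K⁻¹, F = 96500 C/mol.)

0.609 V

The Cu²⁺/Cu⁺ couple has the higher reduction potential and acts as the cathode, so E°_cell = +0.16 − (-0.28) = 0.44 V.
Balancing electrons gives n = 2; the reaction quotient is Q = [Co²⁺]·[Cu⁺]^2/[Cu²⁺]^2 = 9.48 × 10^-7.
E = E° − (RT/nF) ln Q = 0.44 − (8.314×283)/(2×96500) × (-13.869) = 0.440 + 0.169 = 0.609 V.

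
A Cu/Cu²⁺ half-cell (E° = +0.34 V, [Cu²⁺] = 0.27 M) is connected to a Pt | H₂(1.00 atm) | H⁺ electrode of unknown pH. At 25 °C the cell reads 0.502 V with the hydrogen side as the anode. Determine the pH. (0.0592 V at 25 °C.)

pH = 3.02

E°_cell = 0.34 V and n = 2.
log Q = n(E° − E)/0.0592 = 2×(0.34 − 0.502)/0.0592 = -5.473.
With Q = [H⁺]^2 / ([Cu²⁺]·P(H₂)), solving for [H⁺] gives log[H⁺] = -3.021, so pH = 3.02.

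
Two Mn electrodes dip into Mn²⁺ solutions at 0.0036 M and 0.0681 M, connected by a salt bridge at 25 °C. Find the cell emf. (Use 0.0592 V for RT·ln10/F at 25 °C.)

Both half-cells are Mn²⁺/Mn, so E°_cell = 0. The concentrated side is the cathode; the cell reaction moves Mn²⁺ from high to low concentration with n = 2.
Q = [Mn²⁺]_dilute/[Mn²⁺]_conc = 0.0036/0.0681 = 0.0529.
E = 0 − (0.0592/2) log Q = −(0.0592/2)(-1.277) = 0.0378 V.

0.038 V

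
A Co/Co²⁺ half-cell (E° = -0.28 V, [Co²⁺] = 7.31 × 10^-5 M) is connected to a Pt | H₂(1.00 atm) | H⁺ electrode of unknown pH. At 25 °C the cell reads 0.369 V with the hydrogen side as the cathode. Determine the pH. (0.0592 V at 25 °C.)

pH = 0.56

E°_cell = 0.28 V and n = 2.
log Q = n(E° − E)/0.0592 = 2×(0.28 − 0.369)/0.0592 = -3.007.
With Q = [Co²⁺]·P(H₂) / [H⁺]^2, solving for [H⁺] gives log[H⁺] = -0.565, so pH = 0.56.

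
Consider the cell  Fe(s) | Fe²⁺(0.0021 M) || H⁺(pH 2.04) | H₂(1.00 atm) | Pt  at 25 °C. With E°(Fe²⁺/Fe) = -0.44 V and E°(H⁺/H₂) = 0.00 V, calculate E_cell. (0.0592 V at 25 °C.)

0.40 V

The hydrogen couple is the cathode, so E°_cell = 0.44 V; n = 2.
[H⁺] = 10^(−2.04) = 0.0091 M, and Q = [Fe²⁺]·P(H₂) / [H⁺]^2 = 25.2.
E = E° − (0.0592/2) log Q = 0.44 − (0.0592/2)(1.402) = 0.399 V.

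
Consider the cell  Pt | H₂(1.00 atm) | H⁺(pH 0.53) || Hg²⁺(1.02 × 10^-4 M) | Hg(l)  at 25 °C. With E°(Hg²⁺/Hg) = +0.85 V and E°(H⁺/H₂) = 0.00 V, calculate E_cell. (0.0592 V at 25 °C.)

0.76 V

The Hg²⁺/Hg couple is the cathode, so E°_cell = 0.85 V; n = 2.
[H⁺] = 10^(−0.53) = 0.30 M, and Q = [H⁺]^2 / ([Hg²⁺]·P(H₂)) = 854.
E = E° − (0.0592/2) log Q = 0.85 − (0.0592/2)(2.931) = 0.763 V.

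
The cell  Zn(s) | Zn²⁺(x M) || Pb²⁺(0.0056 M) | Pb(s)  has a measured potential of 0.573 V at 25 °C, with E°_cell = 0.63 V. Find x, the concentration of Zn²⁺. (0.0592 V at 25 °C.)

0.47 M

From the Nernst equation, log Q = n(E° − E)/0.0592 = 2(0.63 − 0.573)/0.0592 = 1.926, so Q = 84.3.
With Q = [Zn²⁺]/[Pb²⁺] and the known concentrations, [Zn²⁺] in the numerator gives [Zn²⁺] = 0.47 M.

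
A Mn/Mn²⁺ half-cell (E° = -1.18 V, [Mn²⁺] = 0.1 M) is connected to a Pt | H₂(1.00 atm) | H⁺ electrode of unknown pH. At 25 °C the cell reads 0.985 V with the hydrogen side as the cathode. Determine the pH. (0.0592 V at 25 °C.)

E°_cell = 1.18 V and n = 2.
log Q = n(E° − E)/0.0592 = 2×(1.18 − 0.985)/0.0592 = 6.588.
With Q = [Mn²⁺]·P(H₂) / [H⁺]^2, solving for [H⁺] gives log[H⁺] = -3.794, so pH = 3.79.

pH = 3.79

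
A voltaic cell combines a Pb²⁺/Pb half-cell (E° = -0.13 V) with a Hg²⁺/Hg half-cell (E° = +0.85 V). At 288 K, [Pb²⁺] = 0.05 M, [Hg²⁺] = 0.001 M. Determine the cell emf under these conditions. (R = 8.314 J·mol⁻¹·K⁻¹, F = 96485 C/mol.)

The Hg²⁺/Hg couple has the higher reduction potential and acts as the cathode, so E°_cell = +0.85 − (-0.13) = 0.98 V.
Balancing electrons gives n = 2; the reaction quotient is Q = [Pb²⁺]/[Hg²⁺] = 50.0.
E = E° − (RT/nF) ln Q = 0.98 − (8.314×288)/(2×96485) × (3.912) = 0.980 − 0.049 = 0.931 V.

0.931 V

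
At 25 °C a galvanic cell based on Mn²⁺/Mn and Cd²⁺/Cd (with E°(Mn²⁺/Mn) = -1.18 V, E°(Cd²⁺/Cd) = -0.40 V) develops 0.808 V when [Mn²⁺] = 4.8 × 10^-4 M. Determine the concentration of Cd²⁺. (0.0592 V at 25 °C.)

0.0042 M

From the Nernst equation, log Q = n(E° − E)/0.0592 = 2(0.78 − 0.808)/0.0592 = -0.946, so Q = 0.113.
With Q = [Mn²⁺]/[Cd²⁺] and the known concentrations, [Cd²⁺] in the denominator gives [Cd²⁺] = 0.0042 M.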